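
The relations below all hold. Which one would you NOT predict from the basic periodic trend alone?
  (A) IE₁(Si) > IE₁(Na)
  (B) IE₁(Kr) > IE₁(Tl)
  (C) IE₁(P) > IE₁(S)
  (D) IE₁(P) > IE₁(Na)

(C)

The general trend: first ionization energy increases across a period and decreases down a group.
(A) Si (period 3, group 14) vs Na (period 3, group 1): the stated order agrees with the simple trend.
(B) Kr (period 4, group 18) vs Tl (period 6, group 13): the stated order agrees with the simple trend.
(C) P (period 3, group 15) vs S (period 3, group 16): the stated order contradicts the simple trend.
(D) P (period 3, group 15) vs Na (period 3, group 1): the stated order agrees with the simple trend.
The exception is (C): S (3p⁴) ionizes more easily than half-filled P (3p³) because the paired 3p electron in S is pushed out by e⁻–e⁻ repulsion.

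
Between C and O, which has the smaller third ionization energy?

After 2 electrons have been removed, what remains? C²⁺ still has 2 valence electrons; O²⁺ still has 4 valence electrons.
All are still removing valence electrons, so compare the +2 ions as you would atoms: IE_3 generally rises across a period (higher Z_eff) and falls down a group (larger shell), subject to the usual subshell exceptions.
Valence configurations: C²⁺ [He]2s², O²⁺ [He]2s²2p².
Tabulated IE_3 (kJ/mol): C 4620, O 5300.
Overall IE_3 order: C < O.

C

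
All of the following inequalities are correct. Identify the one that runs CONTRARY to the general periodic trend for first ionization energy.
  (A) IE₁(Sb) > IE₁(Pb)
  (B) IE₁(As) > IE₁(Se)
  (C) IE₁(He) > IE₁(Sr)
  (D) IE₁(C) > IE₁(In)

(B)

The general trend: first ionization energy increases across a period and decreases down a group.
(A) Sb (period 5, group 15) vs Pb (period 6, group 14): the stated order agrees with the simple trend.
(B) As (period 4, group 15) vs Se (period 4, group 16): the stated order contradicts the simple trend.
(C) He (period 1, group 18) vs Sr (period 5, group 2): the stated order agrees with the simple trend.
(D) C (period 2, group 14) vs In (period 5, group 13): the stated order agrees with the simple trend.
The exception is (B): Se (4p⁴) ionizes more easily than half-filled As (4p³).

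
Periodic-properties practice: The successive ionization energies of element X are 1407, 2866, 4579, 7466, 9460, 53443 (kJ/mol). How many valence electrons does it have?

5

Look for the largest jump between consecutive ionization energies: IE6/IE5 ≈ 5.6, far larger than any earlier ratio.
That jump marks the point where a core electron is being removed. So the atom has 5 valence electrons.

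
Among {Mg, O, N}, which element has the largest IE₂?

IE_2 is the cost of taking one more electron from the +1 cation: Mg⁺ still has 1 valence electron; O⁺ still has 5 valence electrons; N⁺ still has 4 valence electrons.
All are still removing valence electrons, so compare the +1 ions as you would atoms: IE_2 generally rises across a period (higher Z_eff) and falls down a group (larger shell), subject to the usual subshell exceptions.
Valence configurations: Mg⁺ [Ne]3s¹, O⁺ [He]2s²2p³, N⁺ [He]2s²2p².
Tabulated IE_2 (kJ/mol): Mg 1451, O 3388, N 2856.
Putting it together, IE_2: Mg < N < O.

O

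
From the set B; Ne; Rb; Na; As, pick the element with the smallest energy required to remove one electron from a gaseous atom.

Rb

B is in period 2, group 13; Ne is in period 2, group 18; Na is in period 3, group 1; As is in period 4, group 15; Rb is in period 5, group 1.
IE₁ increases left→right with effective nuclear charge and decreases top→bottom as the valence shell moves farther out.
Here both period and group differ, so the two effects have to be weighed against each other.
Na > Rb: Na sits above Rb in group 1, so the down-group effect alone puts Na higher.
B > Na: relative to Na, both the across-period and down-group shifts push B's first ionization energy up.
As > B: period and group pull opposite ways; the across-period shift dominates (947 vs 801 kJ/mol).
Ne > As: relative to As, both the across-period and down-group shifts push Ne's first ionization energy up.
For reference (kJ/mol): B 801, Ne 2081, Na 496, As 947, Rb 403.
The smallest energy required to remove one electron from a gaseous atom among these belongs to Rb.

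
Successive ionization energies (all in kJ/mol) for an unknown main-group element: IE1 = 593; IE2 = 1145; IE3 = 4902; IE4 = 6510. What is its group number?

Look for the largest jump between consecutive ionization energies: IE3/IE2 ≈ 4.3, far larger than any earlier ratio.
That jump marks the point where a core electron is being removed. So the atom has 2 valence electrons.
A main-group element with 2 valence electrons is in group 2.

Group 2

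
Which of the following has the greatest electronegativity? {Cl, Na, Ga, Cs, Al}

Na is in period 3, group 1; Al is in period 3, group 13; Cl is in period 3, group 17; Ga is in period 4, group 13; Cs is in period 6, group 1.
Electronegativity increases across a period and decreases down a group, tracking effective nuclear charge and atomic size.
Neither a single period nor a single group — weigh both effects.
Na > Cs: Na sits above Cs in group 1, so the down-group effect alone puts Na higher.
Al > Na: both are in period 3; the period trend gives Al the larger value.
Ga > Al: this pair runs against the simple trend — see the exception note.
Cl > Ga: both effects reinforce here, so Cl is clearly the higher of the two.
Note the exception: Ga has a higher electronegativity than Al, contrary to the simple trend — poor shielding by filled d (and f) subshells raises the heavier element's effective nuclear charge more than the simple down-group trend predicts.
Tabulated electronegativity (Pauling): Na 0.93, Al 1.61, Cl 3.16, Ga 1.81, Cs 0.79.
The greatest electronegativity among these belongs to Cl.

Cl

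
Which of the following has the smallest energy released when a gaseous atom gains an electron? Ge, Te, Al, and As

Al

Adding an electron releases more energy for atoms nearer the top right (short of the noble gases).
Neither a single period nor a single group — weigh both effects.
As > Al: period and group pull opposite ways; the across-period shift dominates (78 vs 42 kJ/mol).
Ge > As: this pair runs against the simple trend — see the exception note.
Te > Ge: period and group pull opposite ways; the across-period shift dominates (190 vs 119 kJ/mol).
Note the exception: Ge has a higher electron affinity than As, contrary to the simple trend — adding an electron to As's half-filled 4p³ is unfavourable, so Ge (4p²) has the more exothermic EA.
Tabulated electron affinity (kJ/mol): Al 42, Ge 119, As 78, Te 190.
The smallest energy released when a gaseous atom gains an electron among these belongs to Al.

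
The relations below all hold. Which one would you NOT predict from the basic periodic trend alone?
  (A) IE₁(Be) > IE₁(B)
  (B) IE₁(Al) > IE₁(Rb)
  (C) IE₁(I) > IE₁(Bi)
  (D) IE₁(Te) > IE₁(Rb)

The general trend: IE₁ increases across a period and decreases down a group.
(A) Be (period 2, group 2) vs B (period 2, group 13): the stated order contradicts the simple trend.
(B) Al (period 3, group 13) vs Rb (period 5, group 1): the stated order agrees with the simple trend.
(C) I (period 5, group 17) vs Bi (period 6, group 15): the stated order agrees with the simple trend.
(D) Te (period 5, group 16) vs Rb (period 5, group 1): the stated order agrees with the simple trend.
The exception is (A): removing B's lone 2p electron is easier than breaking Be's filled 2s².

(A)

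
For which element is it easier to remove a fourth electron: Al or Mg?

The fourth ionization energy removes an electron from the +3 ion. For each element: Al³⁺ is the bare [Ne] core; Mg³⁺ is already 1 electron into the core.
All of these are removing an electron from a noble-gas core or deeper; the smaller core (lower principal quantum number) is held far more tightly, and within a period the higher nuclear charge binds the same core more tightly.
Tabulated IE_4 (kJ/mol): Al 11577, Mg 10543.
So the fourth ionization energies run Mg < Al.

Mg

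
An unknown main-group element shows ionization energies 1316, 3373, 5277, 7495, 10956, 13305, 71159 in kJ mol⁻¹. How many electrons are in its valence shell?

6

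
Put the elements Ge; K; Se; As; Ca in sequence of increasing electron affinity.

Ca < K < As < Ge < Se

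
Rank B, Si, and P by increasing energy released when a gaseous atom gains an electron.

B, P, Si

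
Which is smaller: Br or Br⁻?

Br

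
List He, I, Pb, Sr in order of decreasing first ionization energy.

He is in period 1, group 18; Sr is in period 5, group 2; I is in period 5, group 17; Pb is in period 6, group 14.
Removing the outermost electron gets harder across a period and easier down a group.
These span different periods and groups, so the two trends combine.
Pb > Sr: period and group pull opposite ways; the across-period shift dominates (716 vs 550 kJ/mol).
I > Pb: both effects reinforce here, so I is clearly the higher of the two.
He > I: relative to I, both the across-period and down-group shifts push He's first ionization energy up.
Approximate values (kJ/mol): He 2372, Sr 550, I 1008, Pb 716.
So from highest to lowest: He > I > Pb > Sr.

He > I > Pb > Sr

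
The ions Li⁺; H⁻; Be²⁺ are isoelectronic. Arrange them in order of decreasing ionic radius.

All of these have 2 electrons, so size is governed by nuclear charge alone: the more protons, the stronger the pull on the same electron cloud, and the smaller the ion.
Nuclear charges: Be²⁺ (Z=4), Li⁺ (Z=3), H⁻ (Z=1).
Largest to smallest: H⁻ > Li⁺ > Be²⁺.

H⁻ > Li⁺ > Be²⁺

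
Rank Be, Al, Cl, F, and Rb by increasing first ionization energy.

Be is in period 2, group 2; F is in period 2, group 17; Al is in period 3, group 13; Cl is in period 3, group 17; Rb is in period 5, group 1.
Removing the outermost electron gets harder across a period and easier down a group.
Neither a single period nor a single group — weigh both effects.
Al > Rb: both effects reinforce here, so Al is clearly the higher of the two.
Be > Al: the two effects oppose for this pair; the down-group effect wins (900 vs 578 kJ/mol).
Cl > Be: the two effects oppose for this pair; the across-period effect wins (1251 vs 900 kJ/mol).
F > Cl: they share group 17; the group trend gives F the larger value.
For reference (kJ/mol): Be 900, F 1681, Al 578, Cl 1251, Rb 403.
So from lowest to highest: Rb < Al < Be < Cl < F.

Rb < Al < Be < Cl < F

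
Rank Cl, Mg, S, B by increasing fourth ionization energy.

After 3 electrons have been removed, what remains? Cl³⁺ still has 4 valence electrons; Mg³⁺ is already 1 electron into the core; S³⁺ still has 3 valence electrons; B³⁺ is the bare [He] core.
Breaking into a closed-shell core is much more expensive than removing a leftover valence electron — Mg and B have the largest IE_4 here.
Valence configurations: Cl³⁺ [Ne]3s²3p², S³⁺ [Ne]3s²3p¹.
The numbers (kJ/mol): Cl 5159, Mg 10543, S 4556, B 25026.
Putting it together, IE_4: S < Cl < Mg < B.

S, Cl, Mg, B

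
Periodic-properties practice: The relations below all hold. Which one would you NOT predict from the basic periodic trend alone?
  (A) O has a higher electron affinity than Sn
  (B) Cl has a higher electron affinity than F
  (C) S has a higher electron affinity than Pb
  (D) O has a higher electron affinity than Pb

(B)

The general trend: electron affinity increases across a period and decreases down a group.
(A) O (period 2, group 16) vs Sn (period 5, group 14): the stated order agrees with the simple trend.
(B) Cl (period 3, group 17) vs F (period 2, group 17): the stated order contradicts the simple trend.
(C) S (period 3, group 16) vs Pb (period 6, group 14): the stated order agrees with the simple trend.
(D) O (period 2, group 16) vs Pb (period 6, group 14): the stated order agrees with the simple trend.
The exception is (B): F's small 2p subshell makes the incoming electron feel strong e⁻–e⁻ repulsion, so Cl actually releases more energy on gaining an electron.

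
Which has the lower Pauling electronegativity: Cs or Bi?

Cs

Cs is in period 6, group 1; Bi is in period 6, group 15.
Smaller atoms with higher effective nuclear charge are more electronegative.
All lie in period 6, so electronegativity increases left to right.
So Cs has the lower Pauling electronegativity (Cs < Bi).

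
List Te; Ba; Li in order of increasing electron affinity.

Ba, Li, Te

Atoms with high Z_eff and room in the valence shell (especially the halogens) have the most exothermic electron affinities.
Neither a single period nor a single group — weigh both effects.
Li > Ba: period and group pull opposite ways; the down-group shift dominates (60 vs 14 kJ/mol).
Te > Li: the two effects oppose for this pair; the across-period effect wins (190 vs 60 kJ/mol).
For reference (kJ/mol): Li 60, Te 190, Ba 14.
So from lowest to highest: Ba < Li < Te.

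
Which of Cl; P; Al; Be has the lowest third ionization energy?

After 2 electrons have been removed, what remains? Cl²⁺ still has 5 valence electrons; P²⁺ still has 3 valence electrons; Al²⁺ still has 1 valence electron; Be²⁺ is the bare [He] core.
Breaking into a closed-shell core is much more expensive than removing a leftover valence electron — Be has the largest IE_3 here.
Valence configurations: Cl²⁺ [Ne]3s²3p³, P²⁺ [Ne]3s²3p¹, Al²⁺ [Ne]3s¹.
Approximate IE_3 values (kJ/mol): Cl 3822, P 2914, Al 2745, Be 14849.
Hence IE_3: Al < P < Cl < Be.

Al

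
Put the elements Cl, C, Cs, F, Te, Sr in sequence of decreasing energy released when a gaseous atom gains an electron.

C is in period 2, group 14; F is in period 2, group 17; Cl is in period 3, group 17; Sr is in period 5, group 2; Te is in period 5, group 16; Cs is in period 6, group 1.
EA tends to increase across a period and decrease down a group, though the pattern is less regular than for IE or radius.
These span different periods and groups, so the two trends combine.
Cs > Sr: this pair runs against the simple trend — see the exception note.
C > Cs: both effects reinforce here, so C is clearly the higher of the two.
Te > C: period and group pull opposite ways; the across-period shift dominates (190 vs 122 kJ/mol).
F > Te: both effects reinforce here, so F is clearly the higher of the two.
Cl > F: this pair runs against the simple trend — see the exception note.
Note the exception: Cs has a higher electron affinity than Sr, contrary to the simple trend — adding an electron to Sr (ns²) has to open a new, higher-energy np subshell, which is unfavourable.
Note the exception: Cl has a higher electron affinity than F, contrary to the simple trend — F's small 2p subshell makes the incoming electron feel strong e⁻–e⁻ repulsion, so Cl actually releases more energy on gaining an electron.
Approximate values (kJ/mol): C 122, F 328, Cl 349, Sr 5, Te 190, Cs 46.
So from highest to lowest: Cl > F > Te > C > Cs > Sr.

Cl > F > Te > C > Cs > Sr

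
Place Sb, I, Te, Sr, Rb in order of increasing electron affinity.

Rb is in period 5, group 1; Sr is in period 5, group 2; Sb is in period 5, group 15; Te is in period 5, group 16; I is in period 5, group 17.
Atoms with high Z_eff and room in the valence shell (especially the halogens) have the most exothermic electron affinities.
All lie in period 5; the across-period trend (electron affinity increases left to right) applies, with the exception below.
Note the exception: Rb has a higher electron affinity than Sr, contrary to the simple trend — adding an electron to Sr (ns²) has to open a new, higher-energy np subshell, which is unfavourable.
For reference (kJ/mol): Rb 47, Sr 5, Sb 103, Te 190, I 295.
So from lowest to highest: Sr < Rb < Sb < Te < I.

Sr < Rb < Sb < Te < I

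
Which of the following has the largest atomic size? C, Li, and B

Li

Li is in period 2, group 1; B is in period 2, group 13; C is in period 2, group 14.
Moving right in a period, electrons are added to the same shell under a stronger nuclear pull, so atoms get smaller; moving down, a new shell is opened and atoms get larger.
All lie in period 2, so atomic radius increases right to left.
The largest atomic size among these belongs to Li.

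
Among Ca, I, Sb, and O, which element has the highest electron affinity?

I

O is in period 2, group 16; Ca is in period 4, group 2; Sb is in period 5, group 15; I is in period 5, group 17.
Electron affinity generally becomes more exothermic across a period toward the halogens and less exothermic down a group.
Neither a single period nor a single group — weigh both effects.
Sb > Ca: the two effects oppose for this pair; the across-period effect wins (103 vs 2 kJ/mol).
O > Sb: both effects reinforce here, so O is clearly the higher of the two.
I > O: the two effects oppose for this pair; the across-period effect wins (295 vs 141 kJ/mol).
For reference (kJ/mol): O 141, Ca 2, Sb 103, I 295.
The highest electron affinity among these belongs to I.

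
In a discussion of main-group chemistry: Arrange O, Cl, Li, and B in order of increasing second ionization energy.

IE_2 is the cost of taking one more electron from the +1 cation: O⁺ still has 5 valence electrons; Cl⁺ still has 6 valence electrons; Li⁺ is the bare [He] core; B⁺ still has 2 valence electrons.
Breaking into a closed-shell core is much more expensive than removing a leftover valence electron — Li has the largest IE_2 here.
Valence configurations: O⁺ [He]2s²2p³, Cl⁺ [Ne]3s²3p⁴, B⁺ [He]2s².
The numbers (kJ/mol): O 3388, Cl 2298, Li 7298, B 2427.
So the second ionization energies run Cl < B < O < Li.

Cl, B, O, Li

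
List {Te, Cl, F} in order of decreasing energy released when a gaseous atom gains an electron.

Cl > F > Te

F is in period 2, group 17; Cl is in period 3, group 17; Te is in period 5, group 16.
Electron affinity generally becomes more exothermic across a period toward the halogens and less exothermic down a group.
These span different periods and groups, so the two trends combine.
F > Te: relative to Te, both the across-period and down-group shifts push F's electron affinity up.
Cl > F: this pair runs against the simple trend — see the exception note.
Note the exception: Cl has a higher electron affinity than F, contrary to the simple trend — F's small 2p subshell makes the incoming electron feel strong e⁻–e⁻ repulsion, so Cl actually releases more energy on gaining an electron.
Approximate values (kJ/mol): F 328, Cl 349, Te 190.
So from highest to lowest: Cl > F > Te.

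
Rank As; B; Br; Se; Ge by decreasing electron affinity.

B is in period 2, group 13; Ge is in period 4, group 14; As is in period 4, group 15; Se is in period 4, group 16; Br is in period 4, group 17.
Electron affinity generally becomes more exothermic across a period toward the halogens and less exothermic down a group.
Neither a single period nor a single group — weigh both effects.
As > B: the two effects oppose for this pair; the across-period effect wins (78 vs 27 kJ/mol).
Ge > As: this pair runs against the simple trend — see the exception note.
Se > Ge: both are in period 4; the period trend gives Se the larger value.
Br > Se: both are in period 4; the period trend gives Br the larger value.
Note the exception: Ge has a higher electron affinity than As, contrary to the simple trend — adding an electron to As's half-filled 4p³ is unfavourable, so Ge (4p²) has the more exothermic EA.
For reference (kJ/mol): B 27, Ge 119, As 78, Se 195, Br 325.
So from highest to lowest: Br > Se > Ge > As > B.

Br, Se, Ge, As, B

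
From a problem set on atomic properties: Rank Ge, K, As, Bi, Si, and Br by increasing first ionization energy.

K, Bi, Ge, Si, As, Br

Removing the outermost electron gets harder across a period and easier down a group.
Neither a single period nor a single group — weigh both effects.
Bi > K: period and group pull opposite ways; the across-period shift dominates (703 vs 419 kJ/mol).
Ge > Bi: the two effects oppose for this pair; the down-group effect wins (762 vs 703 kJ/mol).
Si > Ge: they share group 14; the group trend gives Si the larger value.
As > Si: period and group pull opposite ways; the across-period shift dominates (947 vs 786 kJ/mol).
Br > As: both are in period 4; the period trend gives Br the larger value.
For reference (kJ/mol): Si 786, K 419, Ge 762, As 947, Br 1140, Bi 703.
So from lowest to highest: K < Bi < Ge < Si < As < Br.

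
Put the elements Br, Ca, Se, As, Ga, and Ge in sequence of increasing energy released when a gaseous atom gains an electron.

EA tends to increase across a period and decrease down a group, though the pattern is less regular than for IE or radius.
All lie in period 4; the across-period trend (electron affinity increases left to right) applies, with the exception below.
Note the exception: Ge has a higher electron affinity than As, contrary to the simple trend — adding an electron to As's half-filled 4p³ is unfavourable, so Ge (4p²) has the more exothermic EA.
For reference (kJ/mol): Ca 2, Ga 29, Ge 119, As 78, Se 195, Br 325.
So from lowest to highest: Ca < Ga < As < Ge < Se < Br.

Ca, Ga, As, Ge, Se, Br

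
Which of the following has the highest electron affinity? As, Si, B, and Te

Electron affinity generally becomes more exothermic across a period toward the halogens and less exothermic down a group.
A diagonal step moves right (one effect) and down (the opposite effect) at once.
As > B: period and group pull opposite ways; the across-period shift dominates (78 vs 27 kJ/mol).
Si > As: period and group pull opposite ways; the down-group shift dominates (134 vs 78 kJ/mol).
Te > Si: the two effects oppose for this pair; the across-period effect wins (190 vs 134 kJ/mol).
For reference (kJ/mol): B 27, Si 134, As 78, Te 190.
The highest electron affinity among these belongs to Te.

Te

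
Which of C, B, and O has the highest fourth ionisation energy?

After 3 electrons have been removed, what remains? C³⁺ still has 1 valence electron; B³⁺ is the bare [He] core; O³⁺ still has 3 valence electrons.
Core electrons are held far more tightly than valence electrons, so B tops the IE_4 order.
Valence configurations: C³⁺ [He]2s¹, O³⁺ [He]2s²2p¹.
The numbers (kJ/mol): C 6223, B 25026, O 7469.
Hence IE_4: C < O < B.

B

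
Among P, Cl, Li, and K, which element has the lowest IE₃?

P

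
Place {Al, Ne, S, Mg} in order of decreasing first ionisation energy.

Ne > S > Mg > Al

Ne is in period 2, group 18; Mg is in period 3, group 2; Al is in period 3, group 13; S is in period 3, group 16.
IE₁ increases left→right with effective nuclear charge and decreases top→bottom as the valence shell moves farther out.
Neither a single period nor a single group — weigh both effects.
Mg > Al: this pair runs against the simple trend — see the exception note.
S > Mg: S lies to the right of Mg in period 3, so the across-period effect alone puts S higher.
Ne > S: relative to S, both the across-period and down-group shifts push Ne's first ionization energy up.
Note the exception: Mg has a higher first ionization energy than Al, contrary to the simple trend — Al's single 3p electron is easier to remove than one from Mg's filled 3s².
Tabulated first ionization energy (kJ/mol): Ne 2081, Mg 738, Al 578, S 1000.
So from highest to lowest: Ne > S > Mg > Al.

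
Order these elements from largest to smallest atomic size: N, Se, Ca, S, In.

Across a period the added protons contract the valence shell; down a group each new principal shell makes the atom larger.
These span different periods and groups, so the two trends combine.
S > N: period and group pull opposite ways; the down-group shift dominates (103 vs 71 pm).
Se > S: Se sits below S in group 16, so the down-group effect alone puts Se larger.
In > Se: both effects reinforce here, so In is clearly the larger of the two.
Ca > In: period and group pull opposite ways; the across-period shift dominates (171 vs 142 pm).
Approximate values (pm): N 71, S 103, Ca 171, Se 116, In 142.
So from largest to smallest: Ca > In > Se > S > N.

Ca > In > Se > S > N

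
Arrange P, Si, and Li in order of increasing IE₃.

IE_3 is the cost of taking one more electron from the +2 cation: P²⁺ still has 3 valence electrons; Si²⁺ still has 2 valence electrons; Li²⁺ is already 1 electron into the core.
Breaking into a closed-shell core is much more expensive than removing a leftover valence electron — Li has the largest IE_3 here.
Valence configurations: P²⁺ [Ne]3s²3p¹, Si²⁺ [Ne]3s².
P²⁺ loses a lone 3p electron whereas Si²⁺ must break into a filled 3s² pair, so IE_3(Si) > IE_3(P) even though P has the higher nuclear charge.
The numbers (kJ/mol): P 2914, Si 3232, Li 11815.
Hence IE_3: P < Si < Li.

P, Si, Li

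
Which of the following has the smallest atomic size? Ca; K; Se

Se

K is in period 4, group 1; Ca is in period 4, group 2; Se is in period 4, group 16.
Radius decreases left→right (rising Z_eff, same n) and increases top→bottom (higher n).
All lie in period 4, so atomic radius increases right to left.
The smallest atomic size among these belongs to Se.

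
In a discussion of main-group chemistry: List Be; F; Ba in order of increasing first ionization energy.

Be is in period 2, group 2; F is in period 2, group 17; Ba is in period 6, group 2.
Removing the outermost electron gets harder across a period and easier down a group.
Neither a single period nor a single group — weigh both effects.
Be > Ba: they share group 2; the group trend gives Be the larger value.
F > Be: F lies to the right of Be in period 2, so the across-period effect alone puts F higher.
Approximate values (kJ/mol): Be 900, F 1681, Ba 503.
So from lowest to highest: Ba < Be < F.

Ba < Be < F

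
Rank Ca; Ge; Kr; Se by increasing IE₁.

Across a period the outer electron is held more tightly (higher IE₁); down a group it sits in a higher shell, more shielded, and comes off more easily.
All lie in period 4, so first ionization energy increases left to right.
So from lowest to highest: Ca < Ge < Se < Kr.

Ca, Ge, Se, Kr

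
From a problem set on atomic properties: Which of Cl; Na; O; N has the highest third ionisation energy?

After 2 electrons have been removed, what remains? Cl²⁺ still has 5 valence electrons; Na²⁺ is already 1 electron into the core; O²⁺ still has 4 valence electrons; N²⁺ still has 3 valence electrons.
Breaking into a closed-shell core is much more expensive than removing a leftover valence electron — Na has the largest IE_3 here.
Valence configurations: Cl²⁺ [Ne]3s²3p³, O²⁺ [He]2s²2p², N²⁺ [He]2s²2p¹.
Tabulated IE_3 (kJ/mol): Cl 3822, Na 6910, O 5300, N 4578.
Overall IE_3 order: Cl < N < O < Na.

Na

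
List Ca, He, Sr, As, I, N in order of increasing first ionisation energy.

He is in period 1, group 18; N is in period 2, group 15; Ca is in period 4, group 2; As is in period 4, group 15; Sr is in period 5, group 2; I is in period 5, group 17.
Removing the outermost electron gets harder across a period and easier down a group.
Here both period and group differ, so the two effects have to be weighed against each other.
Ca > Sr: they share group 2; the group trend gives Ca the larger value.
As > Ca: As lies to the right of Ca in period 4, so the across-period effect alone puts As higher.
I > As: period and group pull opposite ways; the across-period shift dominates (1008 vs 947 kJ/mol).
N > I: the two effects oppose for this pair; the down-group effect wins (1402 vs 1008 kJ/mol).
He > N: both effects reinforce here, so He is clearly the higher of the two.
Tabulated first ionization energy (kJ/mol): He 2372, N 1402, Ca 590, As 947, Sr 550, I 1008.
So from lowest to highest: Sr < Ca < As < I < N < He.

Sr < Ca < As < I < N < He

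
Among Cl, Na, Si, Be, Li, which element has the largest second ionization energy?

Li

Consider each +1 ion: Cl⁺ still has 6 valence electrons; Na⁺ is the bare [Ne] core; Si⁺ still has 3 valence electrons; Be⁺ still has 1 valence electron; Li⁺ is the bare [He] core.
Pulling an electron out of a noble-gas core costs far more than removing a remaining valence electron, so Na and Li sit at the high end of IE_2.
Valence configurations: Cl⁺ [Ne]3s²3p⁴, Si⁺ [Ne]3s²3p¹, Be⁺ [He]2s¹.
Tabulated IE_2 (kJ/mol): Cl 2298, Na 4562, Si 1577, Be 1757, Li 7298.
Hence IE_2: Si < Be < Cl < Na < Li.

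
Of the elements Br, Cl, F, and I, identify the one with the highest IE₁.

F

F is in period 2, group 17; Cl is in period 3, group 17; Br is in period 4, group 17; I is in period 5, group 17.
First ionization energy rises across a period (greater Z_eff holds electrons more tightly) and falls down a group (valence electrons are farther from the nucleus).
All are in group 17, so first ionization energy increases up the group.
The highest IE₁ among these belongs to F.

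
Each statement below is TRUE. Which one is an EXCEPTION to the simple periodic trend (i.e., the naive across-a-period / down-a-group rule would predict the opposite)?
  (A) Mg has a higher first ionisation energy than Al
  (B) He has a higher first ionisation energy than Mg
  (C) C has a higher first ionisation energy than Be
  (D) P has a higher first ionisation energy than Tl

The general trend: first ionisation energy increases across a period and decreases down a group.
(A) Mg (period 3, group 2) vs Al (period 3, group 13): the stated order contradicts the simple trend.
(B) He (period 1, group 18) vs Mg (period 3, group 2): the stated order agrees with the simple trend.
(C) C (period 2, group 14) vs Be (period 2, group 2): the stated order agrees with the simple trend.
(D) P (period 3, group 15) vs Tl (period 6, group 13): the stated order agrees with the simple trend.
The exception is (A): Al's single 3p electron is easier to remove than one from Mg's filled 3s².

(A)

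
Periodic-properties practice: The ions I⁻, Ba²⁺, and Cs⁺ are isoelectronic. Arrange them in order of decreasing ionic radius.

All of these have 54 electrons, so size is governed by nuclear charge alone: the more protons, the stronger the pull on the same electron cloud, and the smaller the ion.
Nuclear charges: Ba²⁺ (Z=56), Cs⁺ (Z=55), I⁻ (Z=53).
Largest to smallest: I⁻ > Cs⁺ > Ba²⁺.

I⁻ > Cs⁺ > Ba²⁺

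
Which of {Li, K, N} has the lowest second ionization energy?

N

After 1 electron has been removed, what remains? Li⁺ is the bare [He] core; K⁺ is the bare [Ar] core; N⁺ still has 4 valence electrons.
Breaking into a closed-shell core is much more expensive than removing a leftover valence electron — K and Li have the largest IE_2 here.
The numbers (kJ/mol): Li 7298, K 3052, N 2856.
So the second ionization energies run N < K < Li.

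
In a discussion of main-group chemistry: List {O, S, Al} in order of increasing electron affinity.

Al, O, S

EA tends to increase across a period and decrease down a group, though the pattern is less regular than for IE or radius.
Neither a single period nor a single group — weigh both effects.
O > Al: both effects reinforce here, so O is clearly the higher of the two.
S > O: this pair runs against the simple trend — see the exception note.
Note the exception: S has a higher electron affinity than O, contrary to the simple trend — the compact 2p subshell of O repels the added electron more than S's larger 3p does.
For reference (kJ/mol): O 141, Al 42, S 200.
So from lowest to highest: Al < O < S.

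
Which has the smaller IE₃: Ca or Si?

Si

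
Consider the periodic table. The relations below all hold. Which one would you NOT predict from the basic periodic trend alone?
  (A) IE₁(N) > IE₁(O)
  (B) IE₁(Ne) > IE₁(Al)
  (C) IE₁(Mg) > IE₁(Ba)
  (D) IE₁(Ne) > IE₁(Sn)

The general trend: first ionization energy increases across a period and decreases down a group.
(A) N (period 2, group 15) vs O (period 2, group 16): the stated order contradicts the simple trend.
(B) Ne (period 2, group 18) vs Al (period 3, group 13): the stated order agrees with the simple trend.
(C) Mg (period 3, group 2) vs Ba (period 6, group 2): the stated order agrees with the simple trend.
(D) Ne (period 2, group 18) vs Sn (period 5, group 14): the stated order agrees with the simple trend.
The exception is (A): pairing an electron in O's 2p⁴ costs repulsion energy, so O ionizes more easily than half-filled N (2p³).

(A)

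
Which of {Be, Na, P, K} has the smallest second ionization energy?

Be

After 1 electron has been removed, what remains? Be⁺ still has 1 valence electron; Na⁺ is the bare [Ne] core; P⁺ still has 4 valence electrons; K⁺ is the bare [Ar] core.
Pulling an electron out of a noble-gas core costs far more than removing a remaining valence electron, so K and Na sit at the high end of IE_2.
Valence configurations: Be⁺ [He]2s¹, P⁺ [Ne]3s²3p².
The numbers (kJ/mol): Be 1757, Na 4562, P 1907, K 3052.
So the second ionization energies run Be < P < K < Na.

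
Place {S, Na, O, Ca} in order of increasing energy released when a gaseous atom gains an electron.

Ca < Na < O < S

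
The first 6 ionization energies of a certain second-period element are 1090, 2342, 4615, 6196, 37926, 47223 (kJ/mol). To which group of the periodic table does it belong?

Look for the largest jump between consecutive ionization energies: IE5/IE4 ≈ 6.1, far larger than any earlier ratio.
That jump marks the point where a core electron is being removed. So the atom has 4 valence electrons.
A main-group element with 4 valence electrons is in group 14.

Group 14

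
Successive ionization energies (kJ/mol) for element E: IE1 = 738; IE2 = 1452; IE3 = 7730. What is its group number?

Look for the largest jump between consecutive ionization energies: IE3/IE2 ≈ 5.3, far larger than any earlier ratio.
That jump marks the point where a core electron is being removed. So the atom has 2 valence electrons.
A main-group element with 2 valence electrons is in group 2.

Group 2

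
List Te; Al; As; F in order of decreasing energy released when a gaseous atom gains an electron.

F, Te, As, Al

F is in period 2, group 17; Al is in period 3, group 13; As is in period 4, group 15; Te is in period 5, group 16.
Electron affinity generally becomes more exothermic across a period toward the halogens and less exothermic down a group.
Neither a single period nor a single group — weigh both effects.
As > Al: period and group pull opposite ways; the across-period shift dominates (78 vs 42 kJ/mol).
Te > As: the two effects oppose for this pair; the across-period effect wins (190 vs 78 kJ/mol).
F > Te: relative to Te, both the across-period and down-group shifts push F's electron affinity up.
Tabulated electron affinity (kJ/mol): F 328, Al 42, As 78, Te 190.
So from highest to lowest: F > Te > As > Al.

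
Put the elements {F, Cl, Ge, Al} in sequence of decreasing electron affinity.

F is in period 2, group 17; Al is in period 3, group 13; Cl is in period 3, group 17; Ge is in period 4, group 14.
Atoms with high Z_eff and room in the valence shell (especially the halogens) have the most exothermic electron affinities.
These span different periods and groups, so the two trends combine.
Ge > Al: the two effects oppose for this pair; the across-period effect wins (119 vs 42 kJ/mol).
F > Ge: both effects reinforce here, so F is clearly the higher of the two.
Cl > F: this pair runs against the simple trend — see the exception note.
Note the exception: Cl has a higher electron affinity than F, contrary to the simple trend — F's small 2p subshell makes the incoming electron feel strong e⁻–e⁻ repulsion, so Cl actually releases more energy on gaining an electron.
For reference (kJ/mol): F 328, Al 42, Cl 349, Ge 119.
So from highest to lowest: Cl > F > Ge > Al.

Cl > F > Ge > Al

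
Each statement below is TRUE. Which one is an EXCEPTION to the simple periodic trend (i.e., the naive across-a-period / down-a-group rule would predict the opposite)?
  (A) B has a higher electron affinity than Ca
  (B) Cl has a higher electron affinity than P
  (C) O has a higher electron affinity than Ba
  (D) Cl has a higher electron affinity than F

The general trend: electron affinity increases across a period and decreases down a group.
(A) B (period 2, group 13) vs Ca (period 4, group 2): the stated order agrees with the simple trend.
(B) Cl (period 3, group 17) vs P (period 3, group 15): the stated order agrees with the simple trend.
(C) O (period 2, group 16) vs Ba (period 6, group 2): the stated order agrees with the simple trend.
(D) Cl (period 3, group 17) vs F (period 2, group 17): the stated order contradicts the simple trend.
The exception is (D): F's small 2p subshell makes the incoming electron feel strong e⁻–e⁻ repulsion, so Cl actually releases more energy on gaining an electron.

(D)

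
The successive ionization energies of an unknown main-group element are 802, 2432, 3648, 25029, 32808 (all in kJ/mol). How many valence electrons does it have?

Look for the largest jump between consecutive ionization energies: IE4/IE3 ≈ 6.9, far larger than any earlier ratio.
That jump marks the point where a core electron is being removed. So the atom has 3 valence electrons.

3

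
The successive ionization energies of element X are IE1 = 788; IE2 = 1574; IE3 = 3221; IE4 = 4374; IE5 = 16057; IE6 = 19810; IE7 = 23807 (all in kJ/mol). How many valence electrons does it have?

Look for the largest jump between consecutive ionization energies: IE5/IE4 ≈ 3.7, far larger than any earlier ratio.
That jump marks the point where a core electron is being removed. So the atom has 4 valence electrons.

4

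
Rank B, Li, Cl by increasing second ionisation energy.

Cl < B < Li

IE_2 is the cost of taking one more electron from the +1 cation: B⁺ still has 2 valence electrons; Li⁺ is the bare [He] core; Cl⁺ still has 6 valence electrons.
Breaking into a closed-shell core is much more expensive than removing a leftover valence electron — Li has the largest IE_2 here.
Valence configurations: B⁺ [He]2s², Cl⁺ [Ne]3s²3p⁴.
Tabulated IE_2 (kJ/mol): B 2427, Li 7298, Cl 2298.
Putting it together, IE_2: Cl < B < Li.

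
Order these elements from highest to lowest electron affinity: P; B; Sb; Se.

Se, Sb, P, B

B is in period 2, group 13; P is in period 3, group 15; Se is in period 4, group 16; Sb is in period 5, group 15.
EA tends to increase across a period and decrease down a group, though the pattern is less regular than for IE or radius.
Here both period and group differ, so the two effects have to be weighed against each other.
P > B: period and group pull opposite ways; the across-period shift dominates (72 vs 27 kJ/mol).
Sb > P: this pair runs against the simple trend — see the exception note.
Se > Sb: relative to Sb, both the across-period and down-group shifts push Se's electron affinity up.
Note the exception: Sb has a higher electron affinity than P, contrary to the simple trend — both are half-filled np³, but the pairing/repulsion penalty for the added electron shrinks as the p orbitals become larger and more diffuse down the group, and for Sb that outweighs the weaker nuclear attraction.
Tabulated electron affinity (kJ/mol): B 27, P 72, Se 195, Sb 103.
So from highest to lowest: Se > Sb > P > B.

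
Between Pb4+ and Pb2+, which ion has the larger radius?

Both ions have Z = 82 protons, but Pb4+ has lost more electrons, so its remaining electrons feel a larger effective nuclear charge per electron and are pulled in more tightly.
Higher positive charge → smaller ion, so Pb2+ > Pb4+.

Pb2+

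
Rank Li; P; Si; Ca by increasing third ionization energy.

IE_3 is the cost of taking one more electron from the +2 cation: Li²⁺ is already 1 electron into the core; P²⁺ still has 3 valence electrons; Si²⁺ still has 2 valence electrons; Ca²⁺ is the bare [Ar] core.
Pulling an electron out of a noble-gas core costs far more than removing a remaining valence electron, so Ca and Li sit at the high end of IE_3.
Valence configurations: P²⁺ [Ne]3s²3p¹, Si²⁺ [Ne]3s².
P²⁺ loses a lone 3p electron whereas Si²⁺ must break into a filled 3s² pair, so IE_3(Si) > IE_3(P) even though P has the higher nuclear charge.
Approximate IE_3 values (kJ/mol): Li 11815, P 2914, Si 3232, Ca 4912.
Hence IE_3: P < Si < Ca < Li.

P < Si < Ca < Li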